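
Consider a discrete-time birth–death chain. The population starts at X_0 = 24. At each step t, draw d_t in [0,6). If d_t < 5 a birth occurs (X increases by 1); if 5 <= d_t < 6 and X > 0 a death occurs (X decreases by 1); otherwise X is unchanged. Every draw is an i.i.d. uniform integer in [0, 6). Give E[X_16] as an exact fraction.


X can drop by at most 1 per step and X_0 = 24 > T = 16, so X_t >= 24 − t >= 8 > 0 for every t <= 16: the floor at 0 (the 'and X > 0' condition) never binds. Hence X_16 = X_0 + Σ_{t<16} Y_t with i.i.d. increments Y_t = y(d_t) ∈ {+1, −1, 0}.
Outcome values over d=0..5: [1, 1, 1, 1, 1, -1]
Σy = 4, Σy² = 6, M = 6
μ = 4/6 = 2/3,  σ² = 6/6 − (2/3)² = 5/9
E[X_16] = 24 + 16·(2/3) = 104/3

104/3


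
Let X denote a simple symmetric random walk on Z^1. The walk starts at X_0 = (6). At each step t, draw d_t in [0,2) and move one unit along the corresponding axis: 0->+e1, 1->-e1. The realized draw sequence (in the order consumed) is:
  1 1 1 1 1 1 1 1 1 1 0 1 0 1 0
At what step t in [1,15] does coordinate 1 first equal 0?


6

t=0: X=(6), d=1 → -e1, X_1=(5)
t=1: X=(5), d=1 → -e1, X_2=(4)
t=2: X=(4), d=1 → -e1, X_3=(3)
t=3: X=(3), d=1 → -e1, X_4=(2)
t=4: X=(2), d=1 → -e1, X_5=(1)
t=5: X=(1), d=1 → -e1, X_6=(0)
t=6: X=(0), d=1 → -e1, X_7=(-1)
t=7: X=(-1), d=1 → -e1, X_8=(-2)
t=8: X=(-2), d=1 → -e1, X_9=(-3)
t=9: X=(-3), d=1 → -e1, X_10=(-4)
t=10: X=(-4), d=0 → +e1, X_11=(-3)
t=11: X=(-3), d=1 → -e1, X_12=(-4)
t=12: X=(-4), d=0 → +e1, X_13=(-3)
t=13: X=(-3), d=1 → -e1, X_14=(-4)
t=14: X=(-4), d=0 → +e1, X_15=(-3)


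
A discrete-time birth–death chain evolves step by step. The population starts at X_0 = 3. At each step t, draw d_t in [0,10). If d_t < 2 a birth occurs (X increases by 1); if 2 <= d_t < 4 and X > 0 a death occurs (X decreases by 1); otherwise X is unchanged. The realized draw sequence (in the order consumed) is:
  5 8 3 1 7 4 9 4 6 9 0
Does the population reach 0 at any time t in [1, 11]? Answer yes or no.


no

t=0: X=3, d=5 → hold, X_1=3
t=1: X=3, d=8 → hold, X_2=3
t=2: X=3, d=3 → death, X_3=2
t=3: X=2, d=1 → birth, X_4=3
t=4: X=3, d=7 → hold, X_5=3
t=5: X=3, d=4 → hold, X_6=3
t=6: X=3, d=9 → hold, X_7=3
t=7: X=3, d=4 → hold, X_8=3
t=8: X=3, d=6 → hold, X_9=3
t=9: X=3, d=9 → hold, X_10=3
t=10: X=3, d=0 → birth, X_11=4


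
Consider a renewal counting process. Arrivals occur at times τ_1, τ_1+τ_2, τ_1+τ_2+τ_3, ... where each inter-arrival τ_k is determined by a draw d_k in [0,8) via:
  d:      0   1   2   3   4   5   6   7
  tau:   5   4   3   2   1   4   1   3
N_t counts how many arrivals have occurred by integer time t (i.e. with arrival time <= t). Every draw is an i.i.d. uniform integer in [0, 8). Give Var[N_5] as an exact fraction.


Inter-arrival values over d=0..7: [5, 4, 3, 2, 1, 4, 1, 3]
Each d has probability 1/8, so the pmf of τ is: f(1) = 1/4, f(2) = 1/8, f(3) = 1/4, f(4) = 1/4, f(5) = 1/8
Let p_n(j) = P(N_n = j), with p_0 = [1]. Condition on τ_1: p_n(0) = P(τ > n), and for j >= 1, p_n(j) = Σ_{k<=n} f(k)·p_{n−k}(j−1)
p_1 = [3/4, 1/4]  (j = 0..1)
p_2 = [5/8, 5/16, 1/16]  (j = 0..2)
p_3 = [3/8, 1/2, 7/64, 1/64]  (j = 0..3)
p_4 = [1/8, 39/64, 29/128, 9/256, 1/256]  (j = 0..4)
p_5 = [0, 35/64, 91/256, 11/128, 11/1024, 1/1024]  (j = 0..5)
E[N_5] = Σ j·p_5(j) = 1601/1024;  E[N_5²] = Σ j²·p_5(j) = 3009/1024
Var[N_5] = 3009/1024 − (1601/1024)² = 518015/1048576

518015/1048576


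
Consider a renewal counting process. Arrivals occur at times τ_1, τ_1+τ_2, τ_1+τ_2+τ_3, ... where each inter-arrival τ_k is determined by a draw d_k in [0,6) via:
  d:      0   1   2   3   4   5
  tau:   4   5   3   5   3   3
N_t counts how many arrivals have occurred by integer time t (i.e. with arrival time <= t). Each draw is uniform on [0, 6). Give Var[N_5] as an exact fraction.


0

Inter-arrival values over d=0..5: [4, 5, 3, 5, 3, 3]
Each d has probability 1/6, so the pmf of τ is: f(3) = 1/2, f(4) = 1/6, f(5) = 1/3
Let p_n(j) = P(N_n = j), with p_0 = [1]. Condition on τ_1: p_n(0) = P(τ > n), and for j >= 1, p_n(j) = Σ_{k<=n} f(k)·p_{n−k}(j−1)
p_1 = [1]  (j = 0)
p_2 = [1]  (j = 0)
p_3 = [1/2, 1/2]  (j = 0..1)
p_4 = [1/3, 2/3]  (j = 0..1)
p_5 = [0, 1]  (j = 0..1)
E[N_5] = Σ j·p_5(j) = 1;  E[N_5²] = Σ j²·p_5(j) = 1
Var[N_5] = 1 − (1)² = 0


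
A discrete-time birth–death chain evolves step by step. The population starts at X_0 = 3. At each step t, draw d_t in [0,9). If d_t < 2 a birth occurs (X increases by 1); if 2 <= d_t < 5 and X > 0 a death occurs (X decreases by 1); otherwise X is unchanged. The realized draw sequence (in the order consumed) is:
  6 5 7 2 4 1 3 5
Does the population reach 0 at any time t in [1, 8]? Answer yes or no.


no

t=0: X=3, d=6 → hold, X_1=3
t=1: X=3, d=5 → hold, X_2=3
t=2: X=3, d=7 → hold, X_3=3
t=3: X=3, d=2 → death, X_4=2
t=4: X=2, d=4 → death, X_5=1
t=5: X=1, d=1 → birth, X_6=2
t=6: X=2, d=3 → death, X_7=1
t=7: X=1, d=5 → hold, X_8=1


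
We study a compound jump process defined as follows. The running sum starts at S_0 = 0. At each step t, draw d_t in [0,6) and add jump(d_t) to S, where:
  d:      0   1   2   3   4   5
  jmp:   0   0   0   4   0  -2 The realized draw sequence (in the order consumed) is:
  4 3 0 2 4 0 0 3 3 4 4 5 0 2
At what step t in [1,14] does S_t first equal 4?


t=0: S=0, d=4, jump=0, S_1=0
t=1: S=0, d=3, jump=4, S_2=4
t=2: S=4, d=0, jump=0, S_3=4
t=3: S=4, d=2, jump=0, S_4=4
t=4: S=4, d=4, jump=0, S_5=4
t=5: S=4, d=0, jump=0, S_6=4
t=6: S=4, d=0, jump=0, S_7=4
t=7: S=4, d=3, jump=4, S_8=8
t=8: S=8, d=3, jump=4, S_9=12
t=9: S=12, d=4, jump=0, S_10=12
t=10: S=12, d=4, jump=0, S_11=12
t=11: S=12, d=5, jump=-2, S_12=10
t=12: S=10, d=0, jump=0, S_13=10
t=13: S=10, d=2, jump=0, S_14=10

2


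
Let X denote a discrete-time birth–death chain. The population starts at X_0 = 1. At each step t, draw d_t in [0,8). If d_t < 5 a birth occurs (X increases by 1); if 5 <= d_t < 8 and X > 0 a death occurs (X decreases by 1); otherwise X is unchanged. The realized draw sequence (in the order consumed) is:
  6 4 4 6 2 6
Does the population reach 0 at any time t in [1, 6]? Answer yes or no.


t=0: X=1, d=6 → death, X_1=0
t=1: X=0, d=4 → birth, X_2=1
t=2: X=1, d=4 → birth, X_3=2
t=3: X=2, d=6 → death, X_4=1
t=4: X=1, d=2 → birth, X_5=2
t=5: X=2, d=6 → death, X_6=1

yes


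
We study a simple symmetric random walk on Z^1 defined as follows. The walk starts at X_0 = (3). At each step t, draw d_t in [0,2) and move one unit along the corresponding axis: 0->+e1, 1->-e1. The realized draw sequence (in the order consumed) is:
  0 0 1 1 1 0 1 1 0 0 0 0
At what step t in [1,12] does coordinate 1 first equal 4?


1

t=0: X=(3), d=0 → +e1, X_1=(4)
t=1: X=(4), d=0 → +e1, X_2=(5)
t=2: X=(5), d=1 → -e1, X_3=(4)
t=3: X=(4), d=1 → -e1, X_4=(3)
t=4: X=(3), d=1 → -e1, X_5=(2)
t=5: X=(2), d=0 → +e1, X_6=(3)
t=6: X=(3), d=1 → -e1, X_7=(2)
t=7: X=(2), d=1 → -e1, X_8=(1)
t=8: X=(1), d=0 → +e1, X_9=(2)
t=9: X=(2), d=0 → +e1, X_10=(3)
t=10: X=(3), d=0 → +e1, X_11=(4)
t=11: X=(4), d=0 → +e1, X_12=(5)


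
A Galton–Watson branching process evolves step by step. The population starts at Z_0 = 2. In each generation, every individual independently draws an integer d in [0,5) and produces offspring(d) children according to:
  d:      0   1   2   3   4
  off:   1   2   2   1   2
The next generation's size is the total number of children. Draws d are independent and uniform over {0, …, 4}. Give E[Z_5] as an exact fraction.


65536/3125

Outcome values over d=0..4: [1, 2, 2, 1, 2]
Σy = 8, Σy² = 14, M = 5
μ = 8/5 = 8/5,  σ² = 14/5 − (8/5)² = 6/25
E[Z_0] = 2
E[Z_1] = 8/5·E[Z_0] = 16/5
E[Z_2] = 8/5·E[Z_1] = 128/25
E[Z_3] = 8/5·E[Z_2] = 1024/125
E[Z_4] = 8/5·E[Z_3] = 8192/625
E[Z_5] = 8/5·E[Z_4] = 65536/3125


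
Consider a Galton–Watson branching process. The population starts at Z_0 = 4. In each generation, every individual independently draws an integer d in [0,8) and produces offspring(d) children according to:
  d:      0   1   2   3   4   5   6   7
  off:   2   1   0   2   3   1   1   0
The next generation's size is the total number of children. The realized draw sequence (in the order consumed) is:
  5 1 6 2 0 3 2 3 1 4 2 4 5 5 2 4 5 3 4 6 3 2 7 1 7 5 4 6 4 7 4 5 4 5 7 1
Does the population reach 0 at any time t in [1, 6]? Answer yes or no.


gen 0: Z_0=4, draws=[5, 1, 6, 2], offspring=[1, 1, 1, 0], Z_1=3
gen 1: Z_1=3, draws=[0, 3, 2], offspring=[2, 2, 0], Z_2=4
gen 2: Z_2=4, draws=[3, 1, 4, 2], offspring=[2, 1, 3, 0], Z_3=6
gen 3: Z_3=6, draws=[4, 5, 5, 2, 4, 5], offspring=[3, 1, 1, 0, 3, 1], Z_4=9
gen 4: Z_4=9, draws=[3, 4, 6, 3, 2, 7, 1, 7, 5], offspring=[2, 3, 1, 2, 0, 0, 1, 0, 1], Z_5=10
gen 5: Z_5=10, draws=[4, 6, 4, 7, 4, 5, 4, 5, 7, 1], offspring=[3, 1, 3, 0, 3, 1, 3, 1, 0, 1], Z_6=16

no


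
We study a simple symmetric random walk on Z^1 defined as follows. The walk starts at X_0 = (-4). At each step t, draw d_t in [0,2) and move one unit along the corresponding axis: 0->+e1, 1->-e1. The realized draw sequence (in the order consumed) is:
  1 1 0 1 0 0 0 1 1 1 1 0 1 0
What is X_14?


(-6)

t=0: X=(-4), d=1 → -e1, X_1=(-5)
t=1: X=(-5), d=1 → -e1, X_2=(-6)
t=2: X=(-6), d=0 → +e1, X_3=(-5)
t=3: X=(-5), d=1 → -e1, X_4=(-6)
t=4: X=(-6), d=0 → +e1, X_5=(-5)
t=5: X=(-5), d=0 → +e1, X_6=(-4)
t=6: X=(-4), d=0 → +e1, X_7=(-3)
t=7: X=(-3), d=1 → -e1, X_8=(-4)
t=8: X=(-4), d=1 → -e1, X_9=(-5)
t=9: X=(-5), d=1 → -e1, X_10=(-6)
t=10: X=(-6), d=1 → -e1, X_11=(-7)
t=11: X=(-7), d=0 → +e1, X_12=(-6)
t=12: X=(-6), d=1 → -e1, X_13=(-7)
t=13: X=(-7), d=0 → +e1, X_14=(-6)


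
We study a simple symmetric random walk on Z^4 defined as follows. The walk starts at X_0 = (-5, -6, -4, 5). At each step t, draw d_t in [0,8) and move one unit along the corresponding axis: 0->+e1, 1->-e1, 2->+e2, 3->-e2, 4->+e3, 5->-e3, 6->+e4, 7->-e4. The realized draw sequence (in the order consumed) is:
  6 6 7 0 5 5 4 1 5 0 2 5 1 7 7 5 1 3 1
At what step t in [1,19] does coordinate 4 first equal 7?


2

t=0: X=(-5, -6, -4, 5), d=6 → +e4, X_1=(-5, -6, -4, 6)
t=1: X=(-5, -6, -4, 6), d=6 → +e4, X_2=(-5, -6, -4, 7)
t=2: X=(-5, -6, -4, 7), d=7 → -e4, X_3=(-5, -6, -4, 6)
t=3: X=(-5, -6, -4, 6), d=0 → +e1, X_4=(-4, -6, -4, 6)
t=4: X=(-4, -6, -4, 6), d=5 → -e3, X_5=(-4, -6, -5, 6)
t=5: X=(-4, -6, -5, 6), d=5 → -e3, X_6=(-4, -6, -6, 6)
t=6: X=(-4, -6, -6, 6), d=4 → +e3, X_7=(-4, -6, -5, 6)
t=7: X=(-4, -6, -5, 6), d=1 → -e1, X_8=(-5, -6, -5, 6)
t=8: X=(-5, -6, -5, 6), d=5 → -e3, X_9=(-5, -6, -6, 6)
t=9: X=(-5, -6, -6, 6), d=0 → +e1, X_10=(-4, -6, -6, 6)
t=10: X=(-4, -6, -6, 6), d=2 → +e2, X_11=(-4, -5, -6, 6)
t=11: X=(-4, -5, -6, 6), d=5 → -e3, X_12=(-4, -5, -7, 6)
t=12: X=(-4, -5, -7, 6), d=1 → -e1, X_13=(-5, -5, -7, 6)
t=13: X=(-5, -5, -7, 6), d=7 → -e4, X_14=(-5, -5, -7, 5)
t=14: X=(-5, -5, -7, 5), d=7 → -e4, X_15=(-5, -5, -7, 4)
t=15: X=(-5, -5, -7, 4), d=5 → -e3, X_16=(-5, -5, -8, 4)
t=16: X=(-5, -5, -8, 4), d=1 → -e1, X_17=(-6, -5, -8, 4)
t=17: X=(-6, -5, -8, 4), d=3 → -e2, X_18=(-6, -6, -8, 4)
t=18: X=(-6, -6, -8, 4), d=1 → -e1, X_19=(-7, -6, -8, 4)


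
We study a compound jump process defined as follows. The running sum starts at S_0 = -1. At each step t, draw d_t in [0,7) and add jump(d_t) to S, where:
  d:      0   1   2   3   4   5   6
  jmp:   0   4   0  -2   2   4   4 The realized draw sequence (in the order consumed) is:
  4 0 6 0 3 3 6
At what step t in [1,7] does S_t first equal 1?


1

t=0: S=-1, d=4, jump=2, S_1=1
t=1: S=1, d=0, jump=0, S_2=1
t=2: S=1, d=6, jump=4, S_3=5
t=3: S=5, d=0, jump=0, S_4=5
t=4: S=5, d=3, jump=-2, S_5=3
t=5: S=3, d=3, jump=-2, S_6=1
t=6: S=1, d=6, jump=4, S_7=5


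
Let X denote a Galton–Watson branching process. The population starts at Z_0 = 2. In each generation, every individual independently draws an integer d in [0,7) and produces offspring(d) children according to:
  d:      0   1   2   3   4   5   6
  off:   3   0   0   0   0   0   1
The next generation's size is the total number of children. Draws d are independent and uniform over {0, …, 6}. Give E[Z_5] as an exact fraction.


2048/16807

Outcome values over d=0..6: [3, 0, 0, 0, 0, 0, 1]
Σy = 4, Σy² = 10, M = 7
μ = 4/7 = 4/7,  σ² = 10/7 − (4/7)² = 54/49
E[Z_0] = 2
E[Z_1] = 4/7·E[Z_0] = 8/7
E[Z_2] = 4/7·E[Z_1] = 32/49
E[Z_3] = 4/7·E[Z_2] = 128/343
E[Z_4] = 4/7·E[Z_3] = 512/2401
E[Z_5] = 4/7·E[Z_4] = 2048/16807


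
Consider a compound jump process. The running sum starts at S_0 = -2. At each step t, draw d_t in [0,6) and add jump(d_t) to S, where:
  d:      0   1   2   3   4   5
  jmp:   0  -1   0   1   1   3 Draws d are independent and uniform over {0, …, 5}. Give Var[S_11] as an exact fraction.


Outcome values over d=0..5: [0, -1, 0, 1, 1, 3]
Σy = 4, Σy² = 12, M = 6
μ = 4/6 = 2/3,  σ² = 12/6 − (2/3)² = 14/9
Independent increments: Var[S_11] = 11·σ² = 11·(14/9) = 154/9

154/9


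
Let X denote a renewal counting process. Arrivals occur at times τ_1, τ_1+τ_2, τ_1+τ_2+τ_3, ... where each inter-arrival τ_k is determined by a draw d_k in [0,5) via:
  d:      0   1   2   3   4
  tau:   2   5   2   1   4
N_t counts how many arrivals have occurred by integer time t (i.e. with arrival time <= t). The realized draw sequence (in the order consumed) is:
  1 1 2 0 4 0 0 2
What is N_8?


1

draw d_1=1: τ_1=5, arrival time A_1=5
draw d_2=1: τ_2=5, arrival time A_2=10
draw d_3=2: τ_3=2, arrival time A_3=12
draw d_4=0: τ_4=2, arrival time A_4=14
draw d_5=4: τ_5=4, arrival time A_5=18
draw d_6=0: τ_6=2, arrival time A_6=20
draw d_7=0: τ_7=2, arrival time A_7=22
draw d_8=2: τ_8=2, arrival time A_8=24
N_t over t=0..8: 0:0 1:0 2:0 3:0 4:0 5:1 6:1 7:1 8:1


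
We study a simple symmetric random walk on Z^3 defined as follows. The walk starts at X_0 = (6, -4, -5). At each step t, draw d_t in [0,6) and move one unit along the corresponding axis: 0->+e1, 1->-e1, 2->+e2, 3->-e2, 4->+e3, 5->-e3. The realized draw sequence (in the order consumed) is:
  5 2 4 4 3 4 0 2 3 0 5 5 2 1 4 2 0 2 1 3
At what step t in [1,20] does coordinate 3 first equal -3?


6

t=0: X=(6, -4, -5), d=5 → -e3, X_1=(6, -4, -6)
t=1: X=(6, -4, -6), d=2 → +e2, X_2=(6, -3, -6)
t=2: X=(6, -3, -6), d=4 → +e3, X_3=(6, -3, -5)
t=3: X=(6, -3, -5), d=4 → +e3, X_4=(6, -3, -4)
t=4: X=(6, -3, -4), d=3 → -e2, X_5=(6, -4, -4)
t=5: X=(6, -4, -4), d=4 → +e3, X_6=(6, -4, -3)
t=6: X=(6, -4, -3), d=0 → +e1, X_7=(7, -4, -3)
t=7: X=(7, -4, -3), d=2 → +e2, X_8=(7, -3, -3)
t=8: X=(7, -3, -3), d=3 → -e2, X_9=(7, -4, -3)
t=9: X=(7, -4, -3), d=0 → +e1, X_10=(8, -4, -3)
t=10: X=(8, -4, -3), d=5 → -e3, X_11=(8, -4, -4)
t=11: X=(8, -4, -4), d=5 → -e3, X_12=(8, -4, -5)
t=12: X=(8, -4, -5), d=2 → +e2, X_13=(8, -3, -5)
t=13: X=(8, -3, -5), d=1 → -e1, X_14=(7, -3, -5)
t=14: X=(7, -3, -5), d=4 → +e3, X_15=(7, -3, -4)
t=15: X=(7, -3, -4), d=2 → +e2, X_16=(7, -2, -4)
t=16: X=(7, -2, -4), d=0 → +e1, X_17=(8, -2, -4)
t=17: X=(8, -2, -4), d=2 → +e2, X_18=(8, -1, -4)
t=18: X=(8, -1, -4), d=1 → -e1, X_19=(7, -1, -4)
t=19: X=(7, -1, -4), d=3 → -e2, X_20=(7, -2, -4)


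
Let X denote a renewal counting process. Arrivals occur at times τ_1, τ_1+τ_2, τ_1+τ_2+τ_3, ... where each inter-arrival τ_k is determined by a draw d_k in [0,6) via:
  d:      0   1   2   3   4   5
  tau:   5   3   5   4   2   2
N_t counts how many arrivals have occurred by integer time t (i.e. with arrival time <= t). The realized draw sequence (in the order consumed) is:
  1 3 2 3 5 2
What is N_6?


1

draw d_1=1: τ_1=3, arrival time A_1=3
draw d_2=3: τ_2=4, arrival time A_2=7
draw d_3=2: τ_3=5, arrival time A_3=12
draw d_4=3: τ_4=4, arrival time A_4=16
draw d_5=5: τ_5=2, arrival time A_5=18
draw d_6=2: τ_6=5, arrival time A_6=23
N_t over t=0..6: 0:0 1:0 2:0 3:1 4:1 5:1 6:1


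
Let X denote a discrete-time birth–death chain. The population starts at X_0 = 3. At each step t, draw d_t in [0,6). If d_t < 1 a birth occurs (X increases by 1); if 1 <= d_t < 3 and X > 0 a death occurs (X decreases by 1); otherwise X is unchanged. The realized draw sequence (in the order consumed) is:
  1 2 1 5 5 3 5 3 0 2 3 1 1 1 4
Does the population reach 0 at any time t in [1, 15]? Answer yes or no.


yes

t=0: X=3, d=1 → death, X_1=2
t=1: X=2, d=2 → death, X_2=1
t=2: X=1, d=1 → death, X_3=0
t=3: X=0, d=5 → hold, X_4=0
t=4: X=0, d=5 → hold, X_5=0
t=5: X=0, d=3 → hold, X_6=0
t=6: X=0, d=5 → hold, X_7=0
t=7: X=0, d=3 → hold, X_8=0
t=8: X=0, d=0 → birth, X_9=1
t=9: X=1, d=2 → death, X_10=0
t=10: X=0, d=3 → hold, X_11=0
t=11: X=0, d=1 → hold, X_12=0
t=12: X=0, d=1 → hold, X_13=0
t=13: X=0, d=1 → hold, X_14=0
t=14: X=0, d=4 → hold, X_15=0


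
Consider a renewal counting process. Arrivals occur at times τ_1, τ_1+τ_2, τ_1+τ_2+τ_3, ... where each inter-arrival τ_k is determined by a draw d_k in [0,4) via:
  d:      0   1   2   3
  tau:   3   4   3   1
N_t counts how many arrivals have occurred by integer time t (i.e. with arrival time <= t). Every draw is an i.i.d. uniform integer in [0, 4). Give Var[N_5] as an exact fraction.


511239/1048576

Inter-arrival values over d=0..3: [3, 4, 3, 1]
Each d has probability 1/4, so the pmf of τ is: f(1) = 1/4, f(3) = 1/2, f(4) = 1/4
Let p_n(j) = P(N_n = j), with p_0 = [1]. Condition on τ_1: p_n(0) = P(τ > n), and for j >= 1, p_n(j) = Σ_{k<=n} f(k)·p_{n−k}(j−1)
p_1 = [3/4, 1/4]  (j = 0..1)
p_2 = [3/4, 3/16, 1/16]  (j = 0..2)
p_3 = [1/4, 11/16, 3/64, 1/64]  (j = 0..3)
p_4 = [0, 11/16, 19/64, 3/256, 1/256]  (j = 0..4)
p_5 = [0, 9/16, 21/64, 27/256, 3/1024, 1/1024]  (j = 0..5)
E[N_5] = Σ j·p_5(j) = 1589/1024;  E[N_5²] = Σ j²·p_5(j) = 2965/1024
Var[N_5] = 2965/1024 − (1589/1024)² = 511239/1048576


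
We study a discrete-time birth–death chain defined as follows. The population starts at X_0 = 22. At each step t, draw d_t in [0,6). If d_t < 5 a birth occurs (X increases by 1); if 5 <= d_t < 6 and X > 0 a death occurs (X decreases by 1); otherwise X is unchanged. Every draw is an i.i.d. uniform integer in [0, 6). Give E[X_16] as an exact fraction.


98/3

X can drop by at most 1 per step and X_0 = 22 > T = 16, so X_t >= 22 − t >= 6 > 0 for every t <= 16: the floor at 0 (the 'and X > 0' condition) never binds. Hence X_16 = X_0 + Σ_{t<16} Y_t with i.i.d. increments Y_t = y(d_t) ∈ {+1, −1, 0}.
Outcome values over d=0..5: [1, 1, 1, 1, 1, -1]
Σy = 4, Σy² = 6, M = 6
μ = 4/6 = 2/3,  σ² = 6/6 − (2/3)² = 5/9
E[X_16] = 22 + 16·(2/3) = 98/3


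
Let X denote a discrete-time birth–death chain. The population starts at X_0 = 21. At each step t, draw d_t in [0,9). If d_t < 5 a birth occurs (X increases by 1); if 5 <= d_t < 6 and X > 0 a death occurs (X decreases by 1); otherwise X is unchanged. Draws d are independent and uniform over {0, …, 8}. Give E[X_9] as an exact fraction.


X can drop by at most 1 per step and X_0 = 21 > T = 9, so X_t >= 21 − t >= 12 > 0 for every t <= 9: the floor at 0 (the 'and X > 0' condition) never binds. Hence X_9 = X_0 + Σ_{t<9} Y_t with i.i.d. increments Y_t = y(d_t) ∈ {+1, −1, 0}.
Outcome values over d=0..8: [1, 1, 1, 1, 1, -1, 0, 0, 0]
Σy = 4, Σy² = 6, M = 9
μ = 4/9 = 4/9,  σ² = 6/9 − (4/9)² = 38/81
E[X_9] = 21 + 9·(4/9) = 25

25


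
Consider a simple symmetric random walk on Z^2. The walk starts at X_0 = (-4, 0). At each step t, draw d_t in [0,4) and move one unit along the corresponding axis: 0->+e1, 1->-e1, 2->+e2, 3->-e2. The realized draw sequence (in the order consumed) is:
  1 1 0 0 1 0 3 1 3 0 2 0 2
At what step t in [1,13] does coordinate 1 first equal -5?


1

t=0: X=(-4, 0), d=1 → -e1, X_1=(-5, 0)
t=1: X=(-5, 0), d=1 → -e1, X_2=(-6, 0)
t=2: X=(-6, 0), d=0 → +e1, X_3=(-5, 0)
t=3: X=(-5, 0), d=0 → +e1, X_4=(-4, 0)
t=4: X=(-4, 0), d=1 → -e1, X_5=(-5, 0)
t=5: X=(-5, 0), d=0 → +e1, X_6=(-4, 0)
t=6: X=(-4, 0), d=3 → -e2, X_7=(-4, -1)
t=7: X=(-4, -1), d=1 → -e1, X_8=(-5, -1)
t=8: X=(-5, -1), d=3 → -e2, X_9=(-5, -2)
t=9: X=(-5, -2), d=0 → +e1, X_10=(-4, -2)
t=10: X=(-4, -2), d=2 → +e2, X_11=(-4, -1)
t=11: X=(-4, -1), d=0 → +e1, X_12=(-3, -1)
t=12: X=(-3, -1), d=2 → +e2, X_13=(-3, 0)


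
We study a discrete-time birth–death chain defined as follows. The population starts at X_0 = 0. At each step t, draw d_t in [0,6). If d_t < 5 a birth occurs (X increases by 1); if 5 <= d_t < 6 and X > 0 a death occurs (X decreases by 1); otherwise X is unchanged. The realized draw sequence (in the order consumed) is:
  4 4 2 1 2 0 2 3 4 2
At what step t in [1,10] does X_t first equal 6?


t=0: X=0, d=4 → birth, X_1=1
t=1: X=1, d=4 → birth, X_2=2
t=2: X=2, d=2 → birth, X_3=3
t=3: X=3, d=1 → birth, X_4=4
t=4: X=4, d=2 → birth, X_5=5
t=5: X=5, d=0 → birth, X_6=6
t=6: X=6, d=2 → birth, X_7=7
t=7: X=7, d=3 → birth, X_8=8
t=8: X=8, d=4 → birth, X_9=9
t=9: X=9, d=2 → birth, X_10=10

6


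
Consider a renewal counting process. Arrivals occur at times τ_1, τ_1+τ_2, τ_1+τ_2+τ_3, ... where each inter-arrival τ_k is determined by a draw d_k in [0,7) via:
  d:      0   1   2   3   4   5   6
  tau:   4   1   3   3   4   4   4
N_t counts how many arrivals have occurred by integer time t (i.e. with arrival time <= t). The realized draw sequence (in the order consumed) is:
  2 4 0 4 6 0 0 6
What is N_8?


draw d_1=2: τ_1=3, arrival time A_1=3
draw d_2=4: τ_2=4, arrival time A_2=7
draw d_3=0: τ_3=4, arrival time A_3=11
draw d_4=4: τ_4=4, arrival time A_4=15
draw d_5=6: τ_5=4, arrival time A_5=19
draw d_6=0: τ_6=4, arrival time A_6=23
draw d_7=0: τ_7=4, arrival time A_7=27
draw d_8=6: τ_8=4, arrival time A_8=31
N_t over t=0..8: 0:0 1:0 2:0 3:1 4:1 5:1 6:1 7:2 8:2

2


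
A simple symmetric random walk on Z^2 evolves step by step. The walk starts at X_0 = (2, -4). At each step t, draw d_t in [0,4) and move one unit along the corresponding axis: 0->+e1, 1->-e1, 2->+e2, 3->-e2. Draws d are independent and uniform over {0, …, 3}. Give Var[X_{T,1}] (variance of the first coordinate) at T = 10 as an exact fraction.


5

Outcome values over d=0..3: [1, -1, 0, 0]
Σy = 0, Σy² = 2, M = 4
μ = 0/4 = 0,  σ² = 2/4 − (0)² = 1/2
Independent increments: Var[X_10] = 10·σ² = 10·(1/2) = 5


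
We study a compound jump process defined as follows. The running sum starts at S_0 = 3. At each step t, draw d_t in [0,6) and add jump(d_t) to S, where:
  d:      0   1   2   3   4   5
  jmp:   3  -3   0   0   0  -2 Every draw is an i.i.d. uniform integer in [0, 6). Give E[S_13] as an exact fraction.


Outcome values over d=0..5: [3, -3, 0, 0, 0, -2]
Σy = -2, Σy² = 22, M = 6
μ = -2/6 = -1/3,  σ² = 22/6 − (-1/3)² = 32/9
E[S_13] = 3 + 13·(-1/3) = -4/3

-4/3


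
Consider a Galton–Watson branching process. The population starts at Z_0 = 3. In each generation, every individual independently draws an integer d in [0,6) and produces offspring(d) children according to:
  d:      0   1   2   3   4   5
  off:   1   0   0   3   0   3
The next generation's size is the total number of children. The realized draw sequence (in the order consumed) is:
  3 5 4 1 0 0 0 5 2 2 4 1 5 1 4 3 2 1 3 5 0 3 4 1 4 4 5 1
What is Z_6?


6

gen 0: Z_0=3, draws=[3, 5, 4], offspring=[3, 3, 0], Z_1=6
gen 1: Z_1=6, draws=[1, 0, 0, 0, 5, 2], offspring=[0, 1, 1, 1, 3, 0], Z_2=6
gen 2: Z_2=6, draws=[2, 4, 1, 5, 1, 4], offspring=[0, 0, 0, 3, 0, 0], Z_3=3
gen 3: Z_3=3, draws=[3, 2, 1], offspring=[3, 0, 0], Z_4=3
gen 4: Z_4=3, draws=[3, 5, 0], offspring=[3, 3, 1], Z_5=7
gen 5: Z_5=7, draws=[3, 4, 1, 4, 4, 5, 1], offspring=[3, 0, 0, 0, 0, 3, 0], Z_6=6


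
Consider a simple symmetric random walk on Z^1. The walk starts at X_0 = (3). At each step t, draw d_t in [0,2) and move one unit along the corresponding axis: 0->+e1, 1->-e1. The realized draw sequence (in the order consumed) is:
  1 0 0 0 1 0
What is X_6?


t=0: X=(3), d=1 → -e1, X_1=(2)
t=1: X=(2), d=0 → +e1, X_2=(3)
t=2: X=(3), d=0 → +e1, X_3=(4)
t=3: X=(4), d=0 → +e1, X_4=(5)
t=4: X=(5), d=1 → -e1, X_5=(4)
t=5: X=(4), d=0 → +e1, X_6=(5)

(5)


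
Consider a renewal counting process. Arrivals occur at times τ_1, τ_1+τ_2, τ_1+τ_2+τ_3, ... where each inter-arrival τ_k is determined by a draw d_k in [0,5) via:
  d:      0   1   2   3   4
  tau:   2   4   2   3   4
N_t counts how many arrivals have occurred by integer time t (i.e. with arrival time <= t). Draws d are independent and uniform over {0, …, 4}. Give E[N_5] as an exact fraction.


Inter-arrival values over d=0..4: [2, 4, 2, 3, 4]
Each d has probability 1/5, so the pmf of τ is: f(2) = 2/5, f(3) = 1/5, f(4) = 2/5
Renewal equation for m(n) = E[N_n]: condition on τ_1 = k (if k <= n, one arrival plus a fresh copy on the remaining n−k steps): m(n) = F(n) + Σ_{k<=n} f(k)·m(n−k), where F(n) = P(τ <= n) and m(0) = 0
m(1) = F(1) = 0
m(2) = F(2) = 2/5
m(3) = F(3) = 3/5
m(4) = F(4) + f(2)·m(2) = 1 + 2/5·2/5 = 29/25
m(5) = F(5) + f(2)·m(3) + f(3)·m(2) = 1 + 2/5·3/5 + 1/5·2/5 = 33/25
E[N_5] = m(5) = 33/25

33/25


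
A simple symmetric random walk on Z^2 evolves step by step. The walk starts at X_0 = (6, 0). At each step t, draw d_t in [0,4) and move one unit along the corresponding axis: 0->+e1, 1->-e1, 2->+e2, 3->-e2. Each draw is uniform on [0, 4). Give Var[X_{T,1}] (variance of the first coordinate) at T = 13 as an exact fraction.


13/2

Outcome values over d=0..3: [1, -1, 0, 0]
Σy = 0, Σy² = 2, M = 4
μ = 0/4 = 0,  σ² = 2/4 − (0)² = 1/2
Independent increments: Var[X_13] = 13·σ² = 13·(1/2) = 13/2


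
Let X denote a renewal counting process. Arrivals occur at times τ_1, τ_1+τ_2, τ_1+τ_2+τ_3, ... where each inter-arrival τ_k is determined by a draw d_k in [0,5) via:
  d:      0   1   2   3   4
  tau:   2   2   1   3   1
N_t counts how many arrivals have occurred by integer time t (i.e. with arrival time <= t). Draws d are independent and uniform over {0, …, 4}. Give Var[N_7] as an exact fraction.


Inter-arrival values over d=0..4: [2, 2, 1, 3, 1]
Each d has probability 1/5, so the pmf of τ is: f(1) = 2/5, f(2) = 2/5, f(3) = 1/5
Let p_n(j) = P(N_n = j), with p_0 = [1]. Condition on τ_1: p_n(0) = P(τ > n), and for j >= 1, p_n(j) = Σ_{k<=n} f(k)·p_{n−k}(j−1)
p_1 = [3/5, 2/5]  (j = 0..1)
p_2 = [1/5, 16/25, 4/25]  (j = 0..2)
p_3 = [0, 13/25, 52/125, 8/125]  (j = 0..3)
p_4 = [0, 1/5, 68/125, 144/625, 16/625]  (j = 0..4)
p_5 = [0, 1/25, 52/125, 52/125, 368/3125, 32/3125]  (j = 0..5)
p_6 = [0, 0, 1/5, 292/625, 848/3125, 896/15625, 64/15625]  (j = 0..6)
p_7 = [0, 0, 7/125, 222/625, 1248/3125, 2512/15625, 2112/78125, 128/78125]  (j = 0..7)
E[N_7] = Σ j·p_7(j) = 293168/78125;  E[N_7²] = Σ j²·p_7(j) = 1162754/78125
Var[N_7] = 1162754/78125 − (293168/78125)² = 4892680026/6103515625

4892680026/6103515625


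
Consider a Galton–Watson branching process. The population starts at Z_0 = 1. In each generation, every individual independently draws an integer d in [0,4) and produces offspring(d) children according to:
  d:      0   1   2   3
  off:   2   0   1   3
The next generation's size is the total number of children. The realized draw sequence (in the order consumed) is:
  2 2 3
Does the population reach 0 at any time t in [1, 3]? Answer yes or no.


no

gen 0: Z_0=1, draws=[2], offspring=[1], Z_1=1
gen 1: Z_1=1, draws=[2], offspring=[1], Z_2=1
gen 2: Z_2=1, draws=[3], offspring=[3], Z_3=3


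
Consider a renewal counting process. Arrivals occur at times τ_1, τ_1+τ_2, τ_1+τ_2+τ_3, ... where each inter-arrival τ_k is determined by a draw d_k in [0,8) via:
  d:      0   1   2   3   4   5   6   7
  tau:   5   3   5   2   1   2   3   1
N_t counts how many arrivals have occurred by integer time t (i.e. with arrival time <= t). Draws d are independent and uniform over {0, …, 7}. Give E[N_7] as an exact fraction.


38701/16384

Inter-arrival values over d=0..7: [5, 3, 5, 2, 1, 2, 3, 1]
Each d has probability 1/8, so the pmf of τ is: f(1) = 1/4, f(2) = 1/4, f(3) = 1/4, f(5) = 1/4
Renewal equation for m(n) = E[N_n]: condition on τ_1 = k (if k <= n, one arrival plus a fresh copy on the remaining n−k steps): m(n) = F(n) + Σ_{k<=n} f(k)·m(n−k), where F(n) = P(τ <= n) and m(0) = 0
m(1) = F(1) = 1/4
m(2) = F(2) + f(1)·m(1) = 1/2 + 1/4·1/4 = 9/16
m(3) = F(3) + f(1)·m(2) + f(2)·m(1) = 3/4 + 1/4·9/16 + 1/4·1/4 = 61/64
m(4) = F(4) + f(1)·m(3) + f(2)·m(2) + f(3)·m(1) = 3/4 + 1/4·61/64 + 1/4·9/16 + 1/4·1/4 = 305/256
m(5) = F(5) + f(1)·m(4) + f(2)·m(3) + f(3)·m(2) = 1 + 1/4·305/256 + 1/4·61/64 + 1/4·9/16 = 1717/1024
m(6) = F(6) + f(1)·m(5) + f(2)·m(4) + f(3)·m(3) + f(5)·m(1) = 1 + 1/4·1717/1024 + 1/4·305/256 + 1/4·61/64 + 1/4·1/4 = 8265/4096
m(7) = F(7) + f(1)·m(6) + f(2)·m(5) + f(3)·m(4) + f(5)·m(2) = 1 + 1/4·8265/4096 + 1/4·1717/1024 + 1/4·305/256 + 1/4·9/16 = 38701/16384
E[N_7] = m(7) = 38701/16384


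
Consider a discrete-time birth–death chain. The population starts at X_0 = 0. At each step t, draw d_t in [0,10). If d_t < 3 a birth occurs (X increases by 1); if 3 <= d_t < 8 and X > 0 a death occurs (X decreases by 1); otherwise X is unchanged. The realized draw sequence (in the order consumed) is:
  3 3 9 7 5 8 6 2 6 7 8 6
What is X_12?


0

t=0: X=0, d=3 → hold, X_1=0
t=1: X=0, d=3 → hold, X_2=0
t=2: X=0, d=9 → hold, X_3=0
t=3: X=0, d=7 → hold, X_4=0
t=4: X=0, d=5 → hold, X_5=0
t=5: X=0, d=8 → hold, X_6=0
t=6: X=0, d=6 → hold, X_7=0
t=7: X=0, d=2 → birth, X_8=1
t=8: X=1, d=6 → death, X_9=0
t=9: X=0, d=7 → hold, X_10=0
t=10: X=0, d=8 → hold, X_11=0
t=11: X=0, d=6 → hold, X_12=0


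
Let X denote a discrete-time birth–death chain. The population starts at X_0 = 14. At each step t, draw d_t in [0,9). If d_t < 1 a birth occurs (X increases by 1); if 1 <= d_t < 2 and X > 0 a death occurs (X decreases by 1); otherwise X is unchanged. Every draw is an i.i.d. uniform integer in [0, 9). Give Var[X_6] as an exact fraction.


4/3

X can drop by at most 1 per step and X_0 = 14 > T = 6, so X_t >= 14 − t >= 8 > 0 for every t <= 6: the floor at 0 (the 'and X > 0' condition) never binds. Hence X_6 = X_0 + Σ_{t<6} Y_t with i.i.d. increments Y_t = y(d_t) ∈ {+1, −1, 0}.
Outcome values over d=0..8: [1, -1, 0, 0, 0, 0, 0, 0, 0]
Σy = 0, Σy² = 2, M = 9
μ = 0/9 = 0,  σ² = 2/9 − (0)² = 2/9
Independent increments: Var[X_6] = 6·σ² = 6·(2/9) = 4/3


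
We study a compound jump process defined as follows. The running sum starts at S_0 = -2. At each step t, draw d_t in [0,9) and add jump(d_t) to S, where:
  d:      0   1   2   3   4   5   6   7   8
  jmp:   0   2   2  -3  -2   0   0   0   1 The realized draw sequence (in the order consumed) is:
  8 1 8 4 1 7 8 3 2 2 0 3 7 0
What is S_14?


1

t=0: S=-2, d=8, jump=1, S_1=-1
t=1: S=-1, d=1, jump=2, S_2=1
t=2: S=1, d=8, jump=1, S_3=2
t=3: S=2, d=4, jump=-2, S_4=0
t=4: S=0, d=1, jump=2, S_5=2
t=5: S=2, d=7, jump=0, S_6=2
t=6: S=2, d=8, jump=1, S_7=3
t=7: S=3, d=3, jump=-3, S_8=0
t=8: S=0, d=2, jump=2, S_9=2
t=9: S=2, d=2, jump=2, S_10=4
t=10: S=4, d=0, jump=0, S_11=4
t=11: S=4, d=3, jump=-3, S_12=1
t=12: S=1, d=7, jump=0, S_13=1
t=13: S=1, d=0, jump=0, S_14=1


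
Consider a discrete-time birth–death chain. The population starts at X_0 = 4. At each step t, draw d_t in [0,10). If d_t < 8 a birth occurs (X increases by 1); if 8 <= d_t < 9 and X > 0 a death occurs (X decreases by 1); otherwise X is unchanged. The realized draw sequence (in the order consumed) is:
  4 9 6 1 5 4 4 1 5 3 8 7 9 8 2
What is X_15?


t=0: X=4, d=4 → birth, X_1=5
t=1: X=5, d=9 → hold, X_2=5
t=2: X=5, d=6 → birth, X_3=6
t=3: X=6, d=1 → birth, X_4=7
t=4: X=7, d=5 → birth, X_5=8
t=5: X=8, d=4 → birth, X_6=9
t=6: X=9, d=4 → birth, X_7=10
t=7: X=10, d=1 → birth, X_8=11
t=8: X=11, d=5 → birth, X_9=12
t=9: X=12, d=3 → birth, X_10=13
t=10: X=13, d=8 → death, X_11=12
t=11: X=12, d=7 → birth, X_12=13
t=12: X=13, d=9 → hold, X_13=13
t=13: X=13, d=8 → death, X_14=12
t=14: X=12, d=2 → birth, X_15=13

13


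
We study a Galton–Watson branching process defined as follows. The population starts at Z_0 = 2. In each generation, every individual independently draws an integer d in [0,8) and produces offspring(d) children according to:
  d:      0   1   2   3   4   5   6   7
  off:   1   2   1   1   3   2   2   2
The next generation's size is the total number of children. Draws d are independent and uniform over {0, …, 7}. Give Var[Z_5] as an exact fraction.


Outcome values over d=0..7: [1, 2, 1, 1, 3, 2, 2, 2]
Σy = 14, Σy² = 28, M = 8
μ = 14/8 = 7/4,  σ² = 28/8 − (7/4)² = 7/16
V_0 = 0, E_0 = 2
V_1 = 7/16·E_0 + (7/4)²·V_0 = 7/8;  E_1 = 7/2
V_2 = 7/16·E_1 + (7/4)²·V_1 = 539/128;  E_2 = 49/8
V_3 = 7/16·E_2 + (7/4)²·V_2 = 31899/2048;  E_3 = 343/32
V_4 = 7/16·E_3 + (7/4)²·V_3 = 1716715/32768;  E_4 = 2401/128
V_5 = 7/16·E_4 + (7/4)²·V_4 = 88421627/524288;  E_5 = 16807/512

88421627/524288


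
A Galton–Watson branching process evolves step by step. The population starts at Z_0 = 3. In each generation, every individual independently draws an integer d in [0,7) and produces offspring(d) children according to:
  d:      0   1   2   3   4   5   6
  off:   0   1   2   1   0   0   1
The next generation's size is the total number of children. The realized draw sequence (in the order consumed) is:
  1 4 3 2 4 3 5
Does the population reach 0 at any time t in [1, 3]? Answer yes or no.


gen 0: Z_0=3, draws=[1, 4, 3], offspring=[1, 0, 1], Z_1=2
gen 1: Z_1=2, draws=[2, 4], offspring=[2, 0], Z_2=2
gen 2: Z_2=2, draws=[3, 5], offspring=[1, 0], Z_3=1

no


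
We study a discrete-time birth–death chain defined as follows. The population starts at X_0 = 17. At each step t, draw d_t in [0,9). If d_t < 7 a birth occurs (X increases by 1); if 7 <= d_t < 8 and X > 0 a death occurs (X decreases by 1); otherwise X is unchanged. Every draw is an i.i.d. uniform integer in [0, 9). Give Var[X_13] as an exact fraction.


X can drop by at most 1 per step and X_0 = 17 > T = 13, so X_t >= 17 − t >= 4 > 0 for every t <= 13: the floor at 0 (the 'and X > 0' condition) never binds. Hence X_13 = X_0 + Σ_{t<13} Y_t with i.i.d. increments Y_t = y(d_t) ∈ {+1, −1, 0}.
Outcome values over d=0..8: [1, 1, 1, 1, 1, 1, 1, -1, 0]
Σy = 6, Σy² = 8, M = 9
μ = 6/9 = 2/3,  σ² = 8/9 − (2/3)² = 4/9
Independent increments: Var[X_13] = 13·σ² = 13·(4/9) = 52/9

52/9


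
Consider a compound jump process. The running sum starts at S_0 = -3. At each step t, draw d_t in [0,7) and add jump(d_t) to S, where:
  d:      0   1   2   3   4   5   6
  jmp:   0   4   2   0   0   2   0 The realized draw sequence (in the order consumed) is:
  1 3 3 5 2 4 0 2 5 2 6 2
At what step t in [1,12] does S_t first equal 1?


1

t=0: S=-3, d=1, jump=4, S_1=1
t=1: S=1, d=3, jump=0, S_2=1
t=2: S=1, d=3, jump=0, S_3=1
t=3: S=1, d=5, jump=2, S_4=3
t=4: S=3, d=2, jump=2, S_5=5
t=5: S=5, d=4, jump=0, S_6=5
t=6: S=5, d=0, jump=0, S_7=5
t=7: S=5, d=2, jump=2, S_8=7
t=8: S=7, d=5, jump=2, S_9=9
t=9: S=9, d=2, jump=2, S_10=11
t=10: S=11, d=6, jump=0, S_11=11
t=11: S=11, d=2, jump=2, S_12=13


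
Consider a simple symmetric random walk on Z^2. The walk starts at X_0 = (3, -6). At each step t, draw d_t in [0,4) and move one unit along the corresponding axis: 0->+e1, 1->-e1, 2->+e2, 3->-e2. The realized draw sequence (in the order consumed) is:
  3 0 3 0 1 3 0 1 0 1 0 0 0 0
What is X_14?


(8, -9)

t=0: X=(3, -6), d=3 → -e2, X_1=(3, -7)
t=1: X=(3, -7), d=0 → +e1, X_2=(4, -7)
t=2: X=(4, -7), d=3 → -e2, X_3=(4, -8)
t=3: X=(4, -8), d=0 → +e1, X_4=(5, -8)
t=4: X=(5, -8), d=1 → -e1, X_5=(4, -8)
t=5: X=(4, -8), d=3 → -e2, X_6=(4, -9)
t=6: X=(4, -9), d=0 → +e1, X_7=(5, -9)
t=7: X=(5, -9), d=1 → -e1, X_8=(4, -9)
t=8: X=(4, -9), d=0 → +e1, X_9=(5, -9)
t=9: X=(5, -9), d=1 → -e1, X_10=(4, -9)
t=10: X=(4, -9), d=0 → +e1, X_11=(5, -9)
t=11: X=(5, -9), d=0 → +e1, X_12=(6, -9)
t=12: X=(6, -9), d=0 → +e1, X_13=(7, -9)
t=13: X=(7, -9), d=0 → +e1, X_14=(8, -9)


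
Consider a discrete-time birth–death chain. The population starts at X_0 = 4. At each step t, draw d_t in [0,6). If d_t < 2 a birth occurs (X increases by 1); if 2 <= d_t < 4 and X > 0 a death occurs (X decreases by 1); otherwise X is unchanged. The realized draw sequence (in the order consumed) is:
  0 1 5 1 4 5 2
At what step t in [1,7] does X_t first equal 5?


1

t=0: X=4, d=0 → birth, X_1=5
t=1: X=5, d=1 → birth, X_2=6
t=2: X=6, d=5 → hold, X_3=6
t=3: X=6, d=1 → birth, X_4=7
t=4: X=7, d=4 → hold, X_5=7
t=5: X=7, d=5 → hold, X_6=7
t=6: X=7, d=2 → death, X_7=6


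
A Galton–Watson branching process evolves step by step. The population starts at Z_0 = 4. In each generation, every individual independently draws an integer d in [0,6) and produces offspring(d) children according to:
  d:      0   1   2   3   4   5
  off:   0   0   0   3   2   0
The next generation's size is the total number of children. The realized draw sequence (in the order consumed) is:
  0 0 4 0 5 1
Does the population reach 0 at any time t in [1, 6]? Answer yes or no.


gen 0: Z_0=4, draws=[0, 0, 4, 0], offspring=[0, 0, 2, 0], Z_1=2
gen 1: Z_1=2, draws=[5, 1], offspring=[0, 0], Z_2=0
gen 2: Z_2=0, draws=[], offspring=[], Z_3=0
gen 3: Z_3=0, draws=[], offspring=[], Z_4=0
gen 4: Z_4=0, draws=[], offspring=[], Z_5=0
gen 5: Z_5=0, draws=[], offspring=[], Z_6=0

yes


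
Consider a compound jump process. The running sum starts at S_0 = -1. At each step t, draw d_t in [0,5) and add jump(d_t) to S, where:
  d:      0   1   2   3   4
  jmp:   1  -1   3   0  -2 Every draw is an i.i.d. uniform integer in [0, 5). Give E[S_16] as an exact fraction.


11/5

Outcome values over d=0..4: [1, -1, 3, 0, -2]
Σy = 1, Σy² = 15, M = 5
μ = 1/5 = 1/5,  σ² = 15/5 − (1/5)² = 74/25
E[S_16] = -1 + 16·(1/5) = 11/5


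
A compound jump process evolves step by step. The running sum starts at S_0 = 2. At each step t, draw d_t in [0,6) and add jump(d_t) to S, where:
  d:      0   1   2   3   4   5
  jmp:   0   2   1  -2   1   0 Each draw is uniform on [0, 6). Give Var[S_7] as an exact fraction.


98/9

Outcome values over d=0..5: [0, 2, 1, -2, 1, 0]
Σy = 2, Σy² = 10, M = 6
μ = 2/6 = 1/3,  σ² = 10/6 − (1/3)² = 14/9
Independent increments: Var[S_7] = 7·σ² = 7·(14/9) = 98/9


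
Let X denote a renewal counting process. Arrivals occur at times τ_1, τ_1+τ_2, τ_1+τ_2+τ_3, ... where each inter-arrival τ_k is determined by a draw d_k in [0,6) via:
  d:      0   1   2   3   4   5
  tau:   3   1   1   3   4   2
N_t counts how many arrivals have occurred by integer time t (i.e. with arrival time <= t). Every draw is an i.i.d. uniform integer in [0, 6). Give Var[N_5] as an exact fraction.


Inter-arrival values over d=0..5: [3, 1, 1, 3, 4, 2]
Each d has probability 1/6, so the pmf of τ is: f(1) = 1/3, f(2) = 1/6, f(3) = 1/3, f(4) = 1/6
Let p_n(j) = P(N_n = j), with p_0 = [1]. Condition on τ_1: p_n(0) = P(τ > n), and for j >= 1, p_n(j) = Σ_{k<=n} f(k)·p_{n−k}(j−1)
p_1 = [2/3, 1/3]  (j = 0..1)
p_2 = [1/2, 7/18, 1/9]  (j = 0..2)
p_3 = [1/6, 11/18, 5/27, 1/27]  (j = 0..3)
p_4 = [0, 19/36, 41/108, 13/162, 1/81]  (j = 0..4)
p_5 = [0, 11/36, 25/54, 7/36, 8/243, 1/243]  (j = 0..5)
E[N_5] = Σ j·p_5(j) = 478/243;  E[N_5²] = Σ j²·p_5(j) = 245/54
Var[N_5] = 245/54 − (478/243)² = 78847/118098

78847/118098


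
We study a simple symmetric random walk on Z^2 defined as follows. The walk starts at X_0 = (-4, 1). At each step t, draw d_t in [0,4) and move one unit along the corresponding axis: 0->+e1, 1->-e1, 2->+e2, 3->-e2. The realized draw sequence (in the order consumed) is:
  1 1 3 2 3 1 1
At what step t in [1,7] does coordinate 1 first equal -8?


t=0: X=(-4, 1), d=1 → -e1, X_1=(-5, 1)
t=1: X=(-5, 1), d=1 → -e1, X_2=(-6, 1)
t=2: X=(-6, 1), d=3 → -e2, X_3=(-6, 0)
t=3: X=(-6, 0), d=2 → +e2, X_4=(-6, 1)
t=4: X=(-6, 1), d=3 → -e2, X_5=(-6, 0)
t=5: X=(-6, 0), d=1 → -e1, X_6=(-7, 0)
t=6: X=(-7, 0), d=1 → -e1, X_7=(-8, 0)

7


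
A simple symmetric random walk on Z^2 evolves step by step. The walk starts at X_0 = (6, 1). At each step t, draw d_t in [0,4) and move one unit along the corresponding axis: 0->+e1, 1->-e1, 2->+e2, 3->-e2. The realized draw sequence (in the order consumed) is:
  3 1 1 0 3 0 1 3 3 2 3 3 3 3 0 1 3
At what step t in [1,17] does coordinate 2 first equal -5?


t=0: X=(6, 1), d=3 → -e2, X_1=(6, 0)
t=1: X=(6, 0), d=1 → -e1, X_2=(5, 0)
t=2: X=(5, 0), d=1 → -e1, X_3=(4, 0)
t=3: X=(4, 0), d=0 → +e1, X_4=(5, 0)
t=4: X=(5, 0), d=3 → -e2, X_5=(5, -1)
t=5: X=(5, -1), d=0 → +e1, X_6=(6, -1)
t=6: X=(6, -1), d=1 → -e1, X_7=(5, -1)
t=7: X=(5, -1), d=3 → -e2, X_8=(5, -2)
t=8: X=(5, -2), d=3 → -e2, X_9=(5, -3)
t=9: X=(5, -3), d=2 → +e2, X_10=(5, -2)
t=10: X=(5, -2), d=3 → -e2, X_11=(5, -3)
t=11: X=(5, -3), d=3 → -e2, X_12=(5, -4)
t=12: X=(5, -4), d=3 → -e2, X_13=(5, -5)
t=13: X=(5, -5), d=3 → -e2, X_14=(5, -6)
t=14: X=(5, -6), d=0 → +e1, X_15=(6, -6)
t=15: X=(6, -6), d=1 → -e1, X_16=(5, -6)
t=16: X=(5, -6), d=3 → -e2, X_17=(5, -7)

13
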